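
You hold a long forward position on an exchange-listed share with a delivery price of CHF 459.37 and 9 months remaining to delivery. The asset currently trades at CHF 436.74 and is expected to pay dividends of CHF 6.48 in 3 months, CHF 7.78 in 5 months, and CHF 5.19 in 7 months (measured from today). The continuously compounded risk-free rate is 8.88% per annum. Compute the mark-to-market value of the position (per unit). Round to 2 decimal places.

-CHF 11.80

PV(remaining dividends) I = 6.48·e^(−0.0888·3/12) + 7.78·e^(−0.0888·5/12) + 5.19·e^(−0.0888·7/12) = 18.7631
Current forward F = (S − I)·e^(rT) = (436.74 − 18.7631)·e^(0.0888·9/12) = 417.9769 × 1.068868 = 446.7621
Value (long) = (F − K)·e^(−rT) = (446.7621 − 459.37) × 0.935569 = -11.7956
Value = -CHF 11.80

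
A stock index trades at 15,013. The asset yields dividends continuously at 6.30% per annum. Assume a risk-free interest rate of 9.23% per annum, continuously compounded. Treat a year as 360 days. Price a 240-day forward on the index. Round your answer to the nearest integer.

F = S·e^((r − q)T) = 15013 · e^((0.0923 − 0.0630) × 240/360)
= 15013 · e^0.019533 = 15013 × 1.019725
F = 15,309

15,309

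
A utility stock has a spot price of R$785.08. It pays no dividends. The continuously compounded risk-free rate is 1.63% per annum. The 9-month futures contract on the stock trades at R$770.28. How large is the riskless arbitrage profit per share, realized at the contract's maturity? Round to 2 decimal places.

R$24.46 per share

Fair futures: F* = S·e^(carry·T), with carry = r = 0.0163
F* = 785.08 · e^(0.0163 × 9/12) = 785.08 · e^0.012225 = 785.08 × 1.012300 = R$794.7365
Market R$770.28 < fair R$794.7365: forward underpriced → reverse cash-and-carry (short spot, go long the forward).
At maturity, profit = |F_mkt − F*| = |770.28 − 794.7365| = R$24.46 per share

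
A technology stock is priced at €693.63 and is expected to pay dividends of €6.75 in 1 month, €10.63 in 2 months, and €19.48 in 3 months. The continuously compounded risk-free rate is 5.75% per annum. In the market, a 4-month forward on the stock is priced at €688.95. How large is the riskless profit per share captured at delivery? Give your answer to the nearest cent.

PV(dividends) I = 6.75·e^(−0.0575·1/12) + 10.63·e^(−0.0575·2/12) + 19.48·e^(−0.0575·3/12) = 36.4483
Fair forward F* = (S − I)·e^(rT) = (693.63 − 36.4483)·e^0.019167 = 657.1817 × 1.019352 = 669.8995
Market €688.95 > fair 669.8995: forward overpriced → cash-and-carry (borrow at r, buy the stock and collect the dividends, short the forward).
Profit at T = |F_mkt − F*| = |688.95 − 669.8995| = €19.05 per share

€19.05 per share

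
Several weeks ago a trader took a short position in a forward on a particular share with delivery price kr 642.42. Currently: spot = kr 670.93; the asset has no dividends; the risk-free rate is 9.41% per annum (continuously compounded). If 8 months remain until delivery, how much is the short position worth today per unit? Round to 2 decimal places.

Current fair forward for the remaining 8 months: F = S·e^(r·T), r = 0.0941
F = 670.93 · e^(0.0941 × 8/12) = 670.93 × 1.064743 = 714.3680
Value of long forward = (F − K)·e^(−rT) = (714.3680 − 642.42) · e^(−0.0941·8/12)
= 71.9480 × 0.939194 = 67.57
Short position value = −(long value) = -kr 67.57

-kr 67.57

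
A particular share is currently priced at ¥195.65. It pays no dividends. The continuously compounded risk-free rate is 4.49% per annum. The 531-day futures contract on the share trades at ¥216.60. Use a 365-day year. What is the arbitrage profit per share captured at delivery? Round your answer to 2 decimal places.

Fair futures: F* = S·e^(carry·T), with carry = r = 0.0449
F* = 195.65 · e^(0.0449 × 531/365) = 195.65 · e^0.065320 = 195.65 × 1.067501 = ¥208.8566
Market ¥216.60 > fair ¥208.8566: forward overpriced → cash-and-carry (buy spot, short the forward).
At maturity, profit = |F_mkt − F*| = |216.60 − 208.8566| = ¥7.74 per share

¥7.74 per share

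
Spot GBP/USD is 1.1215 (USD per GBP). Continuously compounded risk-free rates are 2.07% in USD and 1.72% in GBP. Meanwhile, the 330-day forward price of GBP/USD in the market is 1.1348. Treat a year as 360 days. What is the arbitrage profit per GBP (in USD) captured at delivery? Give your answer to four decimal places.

Fair forward: F* = S·e^(carry·T), with carry = (r_USD − r_GBP) = 0.0207 − 0.0172 = 0.0035
F* = 1.1215 · e^(0.0035 × 330/360) = 1.1215 · e^0.003208 = 1.1215 × 1.003213 = 1.1251
Market 1.1348 > fair 1.1251: forward overpriced → cash-and-carry (buy spot, short the forward).
At maturity, profit = |F_mkt − F*| = |1.1348 − 1.1251| = 0.0097 per GBP (in USD)

0.0097 per GBP (in USD)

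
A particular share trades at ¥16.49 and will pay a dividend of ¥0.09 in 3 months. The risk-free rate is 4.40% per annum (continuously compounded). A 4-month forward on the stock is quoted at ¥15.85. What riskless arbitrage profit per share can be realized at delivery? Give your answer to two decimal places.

PV(dividends) I = 0.09·e^(−0.0440·3/12) = 0.0890
Fair forward F* = (S − I)·e^(rT) = (16.49 − 0.0890)·e^0.014667 = 16.4010 × 1.014775 = 16.6433
Market ¥15.85 < fair 16.6433: forward underpriced → reverse cash-and-carry (short the stock, invest proceeds at r, pay the dividends, go long the forward).
Profit at T = |F_mkt − F*| = |15.85 − 16.6433| = ¥0.79 per share

¥0.79 per share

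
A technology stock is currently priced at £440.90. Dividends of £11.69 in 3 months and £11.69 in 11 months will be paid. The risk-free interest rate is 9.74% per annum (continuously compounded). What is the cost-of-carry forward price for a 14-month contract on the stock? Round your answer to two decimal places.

£469.20

PV(dividends) I = 11.69·e^(−0.0974·3/12) + 11.69·e^(−0.0974·11/12)
I = 11.4088 + 10.6915 = 22.1003
F = (S − I)·e^(rT) = (440.90 − 22.1003) · e^(0.0974·14/12)
= 418.7997 · e^0.113633 = 418.7997 × 1.120341 = £469.20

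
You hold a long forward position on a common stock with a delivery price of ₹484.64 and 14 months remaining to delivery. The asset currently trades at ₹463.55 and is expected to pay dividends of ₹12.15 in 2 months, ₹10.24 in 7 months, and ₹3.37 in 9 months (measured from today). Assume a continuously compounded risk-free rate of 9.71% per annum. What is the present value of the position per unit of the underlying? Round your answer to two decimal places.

₹6.05

PV(remaining dividends) I = 12.15·e^(−0.0971·2/12) + 10.24·e^(−0.0971·7/12) + 3.37·e^(−0.0971·9/12) = 24.7644
Current forward F = (S − I)·e^(rT) = (463.55 − 24.7644)·e^(0.0971·14/12) = 438.7856 × 1.119949 = 491.4175
Value (long) = (F − K)·e^(−rT) = (491.4175 − 484.64) × 0.892898 = 6.0516
Value = ₹6.05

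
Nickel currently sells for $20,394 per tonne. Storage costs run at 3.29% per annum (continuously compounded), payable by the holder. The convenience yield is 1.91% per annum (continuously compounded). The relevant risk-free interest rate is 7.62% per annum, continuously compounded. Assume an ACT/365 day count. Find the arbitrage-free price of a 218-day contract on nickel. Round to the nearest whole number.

Net carry = r + u − y = 0.0762 + 0.0329 − 0.0191 = 0.0900
F = S·e^((r+u−y)T) = 20394 · e^(0.0900 × 218/365) = 20394 · e^0.053753
= 20394 × 1.055224 = $21,520 per tonne

$21,520 per tonne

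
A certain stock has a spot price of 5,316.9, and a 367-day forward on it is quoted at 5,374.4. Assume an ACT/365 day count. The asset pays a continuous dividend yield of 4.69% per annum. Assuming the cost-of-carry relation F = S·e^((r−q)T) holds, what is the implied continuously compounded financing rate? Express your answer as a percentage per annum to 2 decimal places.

From F = S·e^((r−q)T): (r − q) = ln(F/S)/T
ln(5374.4/5316.9) = ln(1.010815) = 0.010757
(r − q) = 0.010757 / (367/365) = 0.010698
r = ln(F/S)/T + q = 0.010698 + 0.0469 = 0.057598
r = 5.76%

5.76%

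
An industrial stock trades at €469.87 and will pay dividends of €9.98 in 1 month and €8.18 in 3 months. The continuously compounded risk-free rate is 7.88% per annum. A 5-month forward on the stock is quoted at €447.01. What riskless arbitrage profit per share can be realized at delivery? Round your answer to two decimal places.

€20.01 per share

PV(dividends) I = 9.98·e^(−0.0788·1/12) + 8.18·e^(−0.0788·3/12) = 17.9351
Fair forward F* = (S − I)·e^(rT) = (469.87 − 17.9351)·e^0.032833 = 451.9349 × 1.033378 = 467.0196
Market €447.01 < fair 467.0196: forward underpriced → reverse cash-and-carry (short the stock, invest proceeds at r, pay the dividends, go long the forward).
Profit at T = |F_mkt − F*| = |447.01 − 467.0196| = €20.01 per share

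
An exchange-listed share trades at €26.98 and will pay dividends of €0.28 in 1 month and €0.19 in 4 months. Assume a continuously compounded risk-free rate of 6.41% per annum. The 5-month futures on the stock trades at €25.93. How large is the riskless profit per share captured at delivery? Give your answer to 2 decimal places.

PV(dividends) I = 0.28·e^(−0.0641·1/12) + 0.19·e^(−0.0641·4/12) = 0.4645
Fair futures F* = (S − I)·e^(rT) = (26.98 − 0.4645)·e^0.026708 = 26.5155 × 1.027068 = 27.2332
Market €25.93 < fair 27.2332: forward underpriced → reverse cash-and-carry (short the stock, invest proceeds at r, pay the dividends, go long the forward).
Profit at T = |F_mkt − F*| = |25.93 − 27.2332| = €1.30 per share

€1.30 per share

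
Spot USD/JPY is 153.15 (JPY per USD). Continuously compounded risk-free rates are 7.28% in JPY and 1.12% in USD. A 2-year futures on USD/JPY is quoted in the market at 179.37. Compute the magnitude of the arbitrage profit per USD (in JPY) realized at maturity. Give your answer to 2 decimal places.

Fair futures: F* = S·e^(carry·T), with carry = (r_JPY − r_USD) = 0.0728 − 0.0112 = 0.0616
F* = 153.15 · e^(0.0616 × 2) = 153.15 · e^0.123200 = 153.15 × 1.131111 = 173.2296
Market 179.37 > fair 173.2296: forward overpriced → cash-and-carry (buy spot, short the forward).
At maturity, profit = |F_mkt − F*| = |179.37 − 173.2296| = 6.14 per USD (in JPY)

6.14 per USD (in JPY)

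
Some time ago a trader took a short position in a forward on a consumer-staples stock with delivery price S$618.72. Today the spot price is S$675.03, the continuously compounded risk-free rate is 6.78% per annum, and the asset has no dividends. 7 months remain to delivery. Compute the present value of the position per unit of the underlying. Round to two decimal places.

Current fair forward for the remaining 7 months: F = S·e^(r·T), r = 0.0678
F = 675.03 · e^(0.0678 × 7/12) = 675.03 × 1.040343 = 702.2627
Value of long forward = (F − K)·e^(−rT) = (702.2627 − 618.72) · e^(−0.0678·7/12)
= 83.5427 × 0.961222 = 80.30
Short position value = −(long value) = -S$80.30

-S$80.30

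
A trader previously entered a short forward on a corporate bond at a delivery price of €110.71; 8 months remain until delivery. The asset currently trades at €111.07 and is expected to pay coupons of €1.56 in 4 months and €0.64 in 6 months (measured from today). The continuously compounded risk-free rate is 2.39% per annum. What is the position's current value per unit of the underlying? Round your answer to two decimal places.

€0.07

PV(remaining coupons) I = 1.56·e^(−0.0239·4/12) + 0.64·e^(−0.0239·6/12) = 2.1800
Current forward F = (S − I)·e^(rT) = (111.07 − 2.1800)·e^(0.0239·8/12) = 108.8900 × 1.016061 = 110.6389
Value (long) = (F − K)·e^(−rT) = (110.6389 − 110.71) × 0.984193 = -0.0700
Short position value = −(long value) = €0.07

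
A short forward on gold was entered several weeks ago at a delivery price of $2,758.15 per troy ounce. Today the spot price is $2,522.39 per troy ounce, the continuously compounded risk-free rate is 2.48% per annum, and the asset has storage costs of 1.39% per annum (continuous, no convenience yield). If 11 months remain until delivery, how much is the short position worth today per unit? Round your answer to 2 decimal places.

$141.42 per troy ounce

Current fair forward for the remaining 11 months: F = S·e^((r + u)·T), (r + u) = 0.0248 + 0.0139 = 0.0387
F = 2522.39 · e^(0.0387 × 11/12) = 2522.39 × 1.03611175 = 2613.4779
Value of long forward = (F − K)·e^(−rT) = (2613.4779 − 2758.15) · e^(−0.0248·11/12)
= -144.6721 × 0.97752312 = -141.42
Short position value = −(long value) = $141.42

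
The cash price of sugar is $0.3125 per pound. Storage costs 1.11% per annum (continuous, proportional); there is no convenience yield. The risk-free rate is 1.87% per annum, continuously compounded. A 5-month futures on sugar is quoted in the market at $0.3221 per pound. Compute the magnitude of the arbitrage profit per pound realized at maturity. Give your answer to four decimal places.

$0.0057 per pound

Fair futures: F* = S·e^(carry·T), with carry = (r + u) = 0.0187 + 0.0111 = 0.0298
F* = 0.3125 · e^(0.0298 × 5/12) = 0.3125 · e^0.012417 = 0.3125 × 1.012494 = $0.3164
Market $0.3221 > fair $0.3164: forward overpriced → cash-and-carry (buy spot, short the forward).
At maturity, profit = |F_mkt − F*| = |0.3221 − 0.3164| = $0.0057 per pound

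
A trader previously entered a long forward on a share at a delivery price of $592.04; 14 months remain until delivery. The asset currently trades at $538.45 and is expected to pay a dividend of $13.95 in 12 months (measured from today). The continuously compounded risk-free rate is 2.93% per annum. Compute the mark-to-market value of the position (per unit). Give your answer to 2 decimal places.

-$47.24

PV(remaining dividends) I = 13.95·e^(−0.0293·12/12) = 13.5472
Current forward F = (S − I)·e^(rT) = (538.45 − 13.5472)·e^(0.0293·14/12) = 524.9028 × 1.034774 = 543.1558
Value (long) = (F − K)·e^(−rT) = (543.1558 − 592.04) × 0.966394 = -47.2414
Value = -$47.24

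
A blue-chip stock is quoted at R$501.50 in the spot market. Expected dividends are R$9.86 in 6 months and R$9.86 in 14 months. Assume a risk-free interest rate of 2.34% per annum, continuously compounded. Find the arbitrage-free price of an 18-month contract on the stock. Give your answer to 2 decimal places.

PV(dividends) I = 9.86·e^(−0.0234·6/12) + 9.86·e^(−0.0234·14/12)
I = 9.7453 + 9.5945 = 19.3398
F = (S − I)·e^(rT) = (501.50 − 19.3398) · e^(0.0234·18/12)
= 482.1602 · e^0.035100 = 482.1602 × 1.035723 = R$499.38

R$499.38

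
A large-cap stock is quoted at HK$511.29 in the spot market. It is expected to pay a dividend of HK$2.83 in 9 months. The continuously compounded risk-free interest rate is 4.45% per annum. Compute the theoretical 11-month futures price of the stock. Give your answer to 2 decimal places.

PV(dividends) I = 2.83·e^(−0.0445·9/12)
I = 2.7371
F = (S − I)·e^(rT) = (511.29 − 2.7371) · e^(0.0445·11/12)
= 508.5529 · e^0.040792 = 508.5529 × 1.041635 = HK$529.73

HK$529.73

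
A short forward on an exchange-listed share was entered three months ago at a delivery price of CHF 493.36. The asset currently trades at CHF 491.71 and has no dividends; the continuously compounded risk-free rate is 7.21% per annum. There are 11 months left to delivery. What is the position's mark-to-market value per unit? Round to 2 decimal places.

Current fair forward for the remaining 11 months: F = S·e^(r·T), r = 0.0721
F = 491.71 · e^(0.0721 × 11/12) = 491.71 × 1.068325 = 525.3061
Value of long forward = (F − K)·e^(−rT) = (525.3061 − 493.36) · e^(−0.0721·11/12)
= 31.9461 × 0.936045 = 29.90
Short position value = −(long value) = -CHF 29.90

-CHF 29.90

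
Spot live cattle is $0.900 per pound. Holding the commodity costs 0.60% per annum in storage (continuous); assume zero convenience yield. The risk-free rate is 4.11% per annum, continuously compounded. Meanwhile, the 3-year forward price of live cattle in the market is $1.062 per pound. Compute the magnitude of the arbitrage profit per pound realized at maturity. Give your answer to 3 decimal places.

Fair forward: F* = S·e^(carry·T), with carry = (r + u) = 0.0411 + 0.0060 = 0.0471
F* = 0.900 · e^(0.0471 × 3) = 0.900 · e^0.141300 = 0.900 × 1.151770 = $1.0366
Market $1.062 > fair $1.0366: forward overpriced → cash-and-carry (buy spot, short the forward).
At maturity, profit = |F_mkt − F*| = |1.062 − 1.0366| = $0.025 per pound

$0.025 per pound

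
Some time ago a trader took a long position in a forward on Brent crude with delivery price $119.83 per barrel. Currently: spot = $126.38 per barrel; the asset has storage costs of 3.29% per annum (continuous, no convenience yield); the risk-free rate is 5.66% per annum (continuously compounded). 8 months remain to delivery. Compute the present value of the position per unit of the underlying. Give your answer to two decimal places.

$13.79 per barrel

Current fair forward for the remaining 8 months: F = S·e^((r + u)·T), (r + u) = 0.0566 + 0.0329 = 0.0895
F = 126.38 · e^(0.0895 × 8/12) = 126.38 × 1.061483 = 134.1502
Value of long forward = (F − K)·e^(−rT) = (134.1502 − 119.83) · e^(−0.0566·8/12)
= 14.3202 × 0.962970 = 13.79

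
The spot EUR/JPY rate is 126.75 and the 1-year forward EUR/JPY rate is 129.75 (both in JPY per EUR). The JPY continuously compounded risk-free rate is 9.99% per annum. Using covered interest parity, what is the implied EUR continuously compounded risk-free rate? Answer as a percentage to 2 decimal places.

F = S·e^((r_JPY − r_EUR)T) ⇒ r_EUR = r_JPY − ln(F/S)/T
ln(129.75/126.75) = 0.023393; /(1) = 0.023393
r_EUR = 0.0999 − 0.023393 = 0.076507
r_EUR = 7.65%

7.65%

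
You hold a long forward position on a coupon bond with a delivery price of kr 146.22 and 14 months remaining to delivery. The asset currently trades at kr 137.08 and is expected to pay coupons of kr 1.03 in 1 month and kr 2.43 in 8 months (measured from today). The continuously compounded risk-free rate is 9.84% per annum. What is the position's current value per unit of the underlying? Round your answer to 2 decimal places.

kr 3.42

PV(remaining coupons) I = 1.03·e^(−0.0984·1/12) + 2.43·e^(−0.0984·8/12) = 3.2973
Current forward F = (S − I)·e^(rT) = (137.08 − 3.2973)·e^(0.0984·14/12) = 133.7827 × 1.121649 = 150.0572
Value (long) = (F − K)·e^(−rT) = (150.0572 − 146.22) × 0.891544 = 3.4210
Value = kr 3.42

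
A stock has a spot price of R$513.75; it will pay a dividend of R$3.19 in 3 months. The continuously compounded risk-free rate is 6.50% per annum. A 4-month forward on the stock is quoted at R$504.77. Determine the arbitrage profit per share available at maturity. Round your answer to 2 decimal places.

R$17.03 per share

PV(dividends) I = 3.19·e^(−0.0650·3/12) = 3.1386
Fair forward F* = (S − I)·e^(rT) = (513.75 − 3.1386)·e^0.021667 = 510.6114 × 1.021903 = 521.7953
Market R$504.77 < fair 521.7953: forward underpriced → reverse cash-and-carry (short the stock, invest proceeds at r, pay the dividends, go long the forward).
Profit at T = |F_mkt − F*| = |504.77 − 521.7953| = R$17.03 per share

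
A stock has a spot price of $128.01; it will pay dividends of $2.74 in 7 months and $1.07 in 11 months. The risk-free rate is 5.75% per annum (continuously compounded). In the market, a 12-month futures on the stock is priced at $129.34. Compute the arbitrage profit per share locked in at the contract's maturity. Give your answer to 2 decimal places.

PV(dividends) I = 2.74·e^(−0.0575·7/12) + 1.07·e^(−0.0575·11/12) = 3.6647
Fair futures F* = (S − I)·e^(rT) = (128.01 − 3.6647)·e^0.057500 = 124.3453 × 1.059185 = 131.7047
Market $129.34 < fair 131.7047: forward underpriced → reverse cash-and-carry (short the stock, invest proceeds at r, pay the dividends, go long the forward).
Profit at T = |F_mkt − F*| = |129.34 − 131.7047| = $2.36 per share

$2.36 per share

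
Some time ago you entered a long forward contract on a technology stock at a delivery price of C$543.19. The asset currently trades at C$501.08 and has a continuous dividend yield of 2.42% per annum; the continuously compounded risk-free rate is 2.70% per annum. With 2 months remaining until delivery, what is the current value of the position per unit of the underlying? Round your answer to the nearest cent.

Current fair forward for the remaining 2 months: F = S·e^((r − q)·T), (r − q) = 0.0270 − 0.0242 = 0.0028
F = 501.08 · e^(0.0028 × 2/12) = 501.08 × 1.000467 = 501.3140
Value of long forward = (F − K)·e^(−rT) = (501.3140 − 543.19) · e^(−0.0270·2/12)
= -41.8760 × 0.995510 = -41.69

-C$41.69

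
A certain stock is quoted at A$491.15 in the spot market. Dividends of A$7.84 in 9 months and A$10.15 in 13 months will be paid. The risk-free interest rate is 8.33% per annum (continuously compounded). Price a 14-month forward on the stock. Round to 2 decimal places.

PV(dividends) I = 7.84·e^(−0.0833·9/12) + 10.15·e^(−0.0833·13/12)
I = 7.3652 + 9.2742 = 16.6394
F = (S − I)·e^(rT) = (491.15 − 16.6394) · e^(0.0833·14/12)
= 474.5106 · e^0.097183 = 474.5106 × 1.102062 = A$522.94

A$522.94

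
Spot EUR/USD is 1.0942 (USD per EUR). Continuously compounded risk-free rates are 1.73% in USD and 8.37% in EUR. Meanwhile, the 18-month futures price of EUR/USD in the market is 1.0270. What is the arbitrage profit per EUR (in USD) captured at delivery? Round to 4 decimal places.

0.0365 per EUR (in USD)

Fair futures: F* = S·e^(carry·T), with carry = (r_USD − r_EUR) = 0.0173 − 0.0837 = -0.0664
F* = 1.0942 · e^(-0.0664 × 18/12) = 1.0942 · e^-0.099600 = 1.0942 × 0.905199 = 0.9905
Market 1.0270 > fair 0.9905: forward overpriced → cash-and-carry (buy spot, short the forward).
At maturity, profit = |F_mkt − F*| = |1.0270 − 0.9905| = 0.0365 per EUR (in USD)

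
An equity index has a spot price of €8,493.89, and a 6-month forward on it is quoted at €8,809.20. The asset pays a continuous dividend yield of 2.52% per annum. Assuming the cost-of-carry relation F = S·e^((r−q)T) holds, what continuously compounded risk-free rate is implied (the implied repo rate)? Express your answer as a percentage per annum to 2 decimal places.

From F = S·e^((r−q)T): (r − q) = ln(F/S)/T
ln(8809.20/8493.89) = ln(1.037122) = 0.036450
(r − q) = 0.036450 / (6/12) = 0.072900
r = ln(F/S)/T + q = 0.072900 + 0.0252 = 0.098100
r = 9.81%

9.81%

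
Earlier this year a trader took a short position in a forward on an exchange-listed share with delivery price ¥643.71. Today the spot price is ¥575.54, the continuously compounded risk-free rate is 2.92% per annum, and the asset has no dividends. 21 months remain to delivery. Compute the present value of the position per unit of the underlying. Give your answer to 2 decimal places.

¥36.10

Current fair forward for the remaining 21 months: F = S·e^(r·T), r = 0.0292
F = 575.54 · e^(0.0292 × 21/12) = 575.54 × 1.052428 = 605.7144
Value of long forward = (F − K)·e^(−rT) = (605.7144 − 643.71) · e^(−0.0292·21/12)
= -37.9956 × 0.950184 = -36.10
Short position value = −(long value) = ¥36.10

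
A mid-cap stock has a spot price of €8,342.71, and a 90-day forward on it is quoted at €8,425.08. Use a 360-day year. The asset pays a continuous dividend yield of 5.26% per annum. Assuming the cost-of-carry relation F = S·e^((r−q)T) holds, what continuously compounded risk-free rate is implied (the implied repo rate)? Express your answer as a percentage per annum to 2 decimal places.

From F = S·e^((r−q)T): (r − q) = ln(F/S)/T
ln(8425.08/8342.71) = ln(1.009873) = 0.009825
(r − q) = 0.009825 / (90/360) = 0.039300
r = ln(F/S)/T + q = 0.039300 + 0.0526 = 0.091900
r = 9.19%

9.19%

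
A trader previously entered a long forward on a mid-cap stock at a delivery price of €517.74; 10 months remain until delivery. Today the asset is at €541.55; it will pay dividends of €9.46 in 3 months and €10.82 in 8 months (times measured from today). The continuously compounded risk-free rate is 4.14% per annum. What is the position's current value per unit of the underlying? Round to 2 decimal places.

PV(remaining dividends) I = 9.46·e^(−0.0414·3/12) + 10.82·e^(−0.0414·8/12) = 19.8880
Current forward F = (S − I)·e^(rT) = (541.55 − 19.8880)·e^(0.0414·10/12) = 521.6620 × 1.035102 = 539.9734
Value (long) = (F − K)·e^(−rT) = (539.9734 − 517.74) × 0.966088 = 21.4794
Value = €21.48

€21.48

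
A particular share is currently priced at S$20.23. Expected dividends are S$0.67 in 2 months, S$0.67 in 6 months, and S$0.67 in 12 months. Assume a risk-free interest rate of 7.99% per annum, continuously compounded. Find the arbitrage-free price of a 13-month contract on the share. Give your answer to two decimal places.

S$19.96

PV(dividends) I = 0.67·e^(−0.0799·2/12) + 0.67·e^(−0.0799·6/12) + 0.67·e^(−0.0799·12/12)
I = 0.6611 + 0.6438 + 0.6185 = 1.9234
F = (S − I)·e^(rT) = (20.23 − 1.9234) · e^(0.0799·13/12)
= 18.3066 · e^0.086558 = 18.3066 × 1.090415 = S$19.96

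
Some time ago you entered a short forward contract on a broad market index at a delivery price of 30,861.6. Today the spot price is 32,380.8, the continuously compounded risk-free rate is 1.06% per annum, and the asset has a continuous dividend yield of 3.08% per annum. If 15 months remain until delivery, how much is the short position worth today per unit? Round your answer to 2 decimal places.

Current fair forward for the remaining 15 months: F = S·e^((r − q)·T), (r − q) = 0.0106 − 0.0308 = -0.0202
F = 32380.8 · e^(-0.0202 × 15/12) = 32380.8 × 0.97506612 = 31573.4210
Value of long forward = (F − K)·e^(−rT) = (31573.4210 − 30861.6) · e^(−0.0106·15/12)
= 711.8210 × 0.98683739 = 702.45
Short position value = −(long value) = -702.45

-702.45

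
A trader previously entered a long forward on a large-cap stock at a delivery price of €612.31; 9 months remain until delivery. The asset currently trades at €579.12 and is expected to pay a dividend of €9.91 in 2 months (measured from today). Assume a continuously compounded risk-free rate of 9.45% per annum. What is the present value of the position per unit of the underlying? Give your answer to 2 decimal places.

-€1.05

PV(remaining dividends) I = 9.91·e^(−0.0945·2/12) = 9.7551
Current forward F = (S − I)·e^(rT) = (579.12 − 9.7551)·e^(0.0945·9/12) = 569.3649 × 1.073447 = 611.1830
Value (long) = (F − K)·e^(−rT) = (611.1830 − 612.31) × 0.931578 = -1.0499
Value = -€1.05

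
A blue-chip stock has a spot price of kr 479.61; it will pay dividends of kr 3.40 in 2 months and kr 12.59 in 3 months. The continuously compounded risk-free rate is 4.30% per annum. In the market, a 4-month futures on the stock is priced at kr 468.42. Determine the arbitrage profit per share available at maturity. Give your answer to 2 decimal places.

kr 2.05 per share

PV(dividends) I = 3.40·e^(−0.0430·2/12) + 12.59·e^(−0.0430·3/12) = 15.8311
Fair futures F* = (S − I)·e^(rT) = (479.61 − 15.8311)·e^0.014333 = 463.7789 × 1.014436 = 470.4740
Market kr 468.42 < fair 470.4740: forward underpriced → reverse cash-and-carry (short the stock, invest proceeds at r, pay the dividends, go long the forward).
Profit at T = |F_mkt − F*| = |468.42 − 470.4740| = kr 2.05 per share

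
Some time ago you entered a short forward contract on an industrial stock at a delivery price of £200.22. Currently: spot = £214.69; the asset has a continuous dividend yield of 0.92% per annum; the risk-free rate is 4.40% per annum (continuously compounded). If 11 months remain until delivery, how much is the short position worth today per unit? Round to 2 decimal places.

-£20.58

Current fair forward for the remaining 11 months: F = S·e^((r − q)·T), (r − q) = 0.0440 − 0.0092 = 0.0348
F = 214.69 · e^(0.0348 × 11/12) = 214.69 × 1.032414 = 221.6490
Value of long forward = (F − K)·e^(−rT) = (221.6490 − 200.22) · e^(−0.0440·11/12)
= 21.4290 × 0.960469 = 20.58
Short position value = −(long value) = -£20.58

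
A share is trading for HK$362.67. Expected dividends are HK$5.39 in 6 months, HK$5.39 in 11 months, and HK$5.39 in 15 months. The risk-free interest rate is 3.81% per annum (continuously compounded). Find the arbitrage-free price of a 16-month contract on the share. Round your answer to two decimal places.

PV(dividends) I = 5.39·e^(−0.0381·6/12) + 5.39·e^(−0.0381·11/12) + 5.39·e^(−0.0381·15/12)
I = 5.2883 + 5.2050 + 5.1393 = 15.6326
F = (S − I)·e^(rT) = (362.67 − 15.6326) · e^(0.0381·16/12)
= 347.0374 · e^0.050800 = 347.0374 × 1.052112 = HK$365.12

HK$365.12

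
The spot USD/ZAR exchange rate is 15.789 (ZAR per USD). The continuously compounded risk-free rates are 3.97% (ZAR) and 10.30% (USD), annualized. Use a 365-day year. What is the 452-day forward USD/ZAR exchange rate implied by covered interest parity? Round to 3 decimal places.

F = S·e^((r_ZAR − r_USD)T) = 15.789 · e^((0.0397 − 0.1030) × 452/365)
= 15.789 · e^-0.078388 = 15.789 × 0.924606
F = 14.599 ZAR per USD

14.599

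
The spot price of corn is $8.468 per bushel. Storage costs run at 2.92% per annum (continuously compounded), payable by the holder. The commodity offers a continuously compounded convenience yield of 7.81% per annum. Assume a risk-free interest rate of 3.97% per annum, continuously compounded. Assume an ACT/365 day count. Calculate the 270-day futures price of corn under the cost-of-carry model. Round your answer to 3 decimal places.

$8.411 per bushel

Net carry = r + u − y = 0.0397 + 0.0292 − 0.0781 = -0.0092
F = S·e^((r+u−y)T) = 8.468 · e^(-0.0092 × 270/365) = 8.468 · e^-0.006805
= 8.468 × 0.993218 = $8.411 per bushel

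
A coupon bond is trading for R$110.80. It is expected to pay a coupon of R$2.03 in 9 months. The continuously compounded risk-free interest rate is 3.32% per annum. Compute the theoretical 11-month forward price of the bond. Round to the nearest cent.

R$112.18

PV(coupons) I = 2.03·e^(−0.0332·9/12)
I = 1.9801
F = (S − I)·e^(rT) = (110.80 − 1.9801) · e^(0.0332·11/12)
= 108.8199 · e^0.030433 = 108.8199 × 1.030901 = R$112.18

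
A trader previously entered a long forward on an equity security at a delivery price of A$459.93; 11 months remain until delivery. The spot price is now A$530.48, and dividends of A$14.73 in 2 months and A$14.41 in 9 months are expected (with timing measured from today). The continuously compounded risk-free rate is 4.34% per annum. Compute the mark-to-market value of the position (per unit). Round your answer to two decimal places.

PV(remaining dividends) I = 14.73·e^(−0.0434·2/12) + 14.41·e^(−0.0434·9/12) = 28.5723
Current forward F = (S − I)·e^(rT) = (530.48 − 28.5723)·e^(0.0434·11/12) = 501.9077 × 1.040585 = 522.2776
Value (long) = (F − K)·e^(−rT) = (522.2776 − 459.93) × 0.960998 = 59.9159
Value = A$59.92

A$59.92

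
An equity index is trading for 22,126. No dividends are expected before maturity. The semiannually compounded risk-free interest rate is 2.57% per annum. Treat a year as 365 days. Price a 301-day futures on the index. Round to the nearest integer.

22,597

F = S · (1+r/2)^(2T)
= 22126 × 1.021282
F = 22,597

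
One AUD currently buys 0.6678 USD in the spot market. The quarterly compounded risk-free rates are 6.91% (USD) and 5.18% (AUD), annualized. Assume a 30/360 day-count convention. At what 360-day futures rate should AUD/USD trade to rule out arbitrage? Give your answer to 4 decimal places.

By covered interest parity, F = S · (1+r_USD/4)^(4T) / (1+r_AUD/4)^(4T)
= 0.6678 × 1.070911 / 1.052815 = 0.6678 × 1.017188
F = 0.6793 USD per AUD

0.6793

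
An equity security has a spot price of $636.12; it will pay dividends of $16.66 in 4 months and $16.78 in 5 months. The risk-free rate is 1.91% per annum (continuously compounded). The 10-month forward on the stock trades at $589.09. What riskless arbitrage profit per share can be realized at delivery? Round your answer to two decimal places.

PV(dividends) I = 16.66·e^(−0.0191·4/12) + 16.78·e^(−0.0191·5/12) = 33.2013
Fair forward F* = (S − I)·e^(rT) = (636.12 − 33.2013)·e^0.015917 = 602.9187 × 1.016044 = 612.5919
Market $589.09 < fair 612.5919: forward underpriced → reverse cash-and-carry (short the stock, invest proceeds at r, pay the dividends, go long the forward).
Profit at T = |F_mkt − F*| = |589.09 − 612.5919| = $23.50 per share

$23.50 per share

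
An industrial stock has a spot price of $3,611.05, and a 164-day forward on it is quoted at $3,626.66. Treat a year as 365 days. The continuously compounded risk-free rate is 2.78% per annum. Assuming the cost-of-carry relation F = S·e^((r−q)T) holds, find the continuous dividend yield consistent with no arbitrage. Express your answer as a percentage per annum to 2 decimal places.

1.82%

From F = S·e^((r−q)T): (r − q) = ln(F/S)/T
ln(3626.66/3611.05) = ln(1.004323) = 0.004314
(r − q) = 0.004314 / (164/365) = 0.009601
q = r − ln(F/S)/T = 0.0278 − 0.009601 = 0.018199
q = 1.82%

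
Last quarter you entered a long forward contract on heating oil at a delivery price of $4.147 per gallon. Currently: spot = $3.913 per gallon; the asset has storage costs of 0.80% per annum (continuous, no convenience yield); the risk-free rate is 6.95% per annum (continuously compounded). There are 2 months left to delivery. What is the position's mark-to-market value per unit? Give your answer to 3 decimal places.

-$0.181 per gallon

Current fair forward for the remaining 2 months: F = S·e^((r + u)·T), (r + u) = 0.0695 + 0.0080 = 0.0775
F = 3.913 · e^(0.0775 × 2/12) = 3.913 × 1.013000 = 3.9639
Value of long forward = (F − K)·e^(−rT) = (3.9639 − 4.147) · e^(−0.0695·2/12)
= -0.1831 × 0.988483 = -0.181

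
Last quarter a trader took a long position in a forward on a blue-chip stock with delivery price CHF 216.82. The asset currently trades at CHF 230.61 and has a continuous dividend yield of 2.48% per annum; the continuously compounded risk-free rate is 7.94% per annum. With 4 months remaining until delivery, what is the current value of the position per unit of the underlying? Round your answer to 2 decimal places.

CHF 17.55

Current fair forward for the remaining 4 months: F = S·e^((r − q)·T), (r − q) = 0.0794 − 0.0248 = 0.0546
F = 230.61 · e^(0.0546 × 4/12) = 230.61 × 1.018367 = 234.8456
Value of long forward = (F − K)·e^(−rT) = (234.8456 − 216.82) · e^(−0.0794·4/12)
= 18.0256 × 0.973881 = 17.55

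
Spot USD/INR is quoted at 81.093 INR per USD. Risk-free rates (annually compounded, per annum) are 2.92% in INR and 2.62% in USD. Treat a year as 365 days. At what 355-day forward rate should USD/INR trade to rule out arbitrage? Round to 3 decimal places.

81.324

By covered interest parity, F = S · (1+r_INR)^T / (1+r_USD)^T
= 81.093 × 1.028389 / 1.025473 = 81.093 × 1.002844
F = 81.324 INR per USD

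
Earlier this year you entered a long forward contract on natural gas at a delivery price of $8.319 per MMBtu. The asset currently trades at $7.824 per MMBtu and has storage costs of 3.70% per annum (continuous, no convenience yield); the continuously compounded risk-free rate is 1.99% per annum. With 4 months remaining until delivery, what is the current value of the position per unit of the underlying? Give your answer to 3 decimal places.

-$0.343 per MMBtu

Current fair forward for the remaining 4 months: F = S·e^((r + u)·T), (r + u) = 0.0199 + 0.0370 = 0.0569
F = 7.824 · e^(0.0569 × 4/12) = 7.824 × 1.019148 = 7.9738
Value of long forward = (F − K)·e^(−rT) = (7.9738 − 8.319) · e^(−0.0199·4/12)
= -0.3452 × 0.993389 = -0.343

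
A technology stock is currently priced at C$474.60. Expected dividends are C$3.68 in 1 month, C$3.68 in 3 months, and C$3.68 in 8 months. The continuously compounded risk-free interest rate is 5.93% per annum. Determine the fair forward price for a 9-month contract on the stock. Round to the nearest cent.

C$484.87

PV(dividends) I = 3.68·e^(−0.0593·1/12) + 3.68·e^(−0.0593·3/12) + 3.68·e^(−0.0593·8/12)
I = 3.6619 + 3.6258 + 3.5374 = 10.8251
F = (S − I)·e^(rT) = (474.60 − 10.8251) · e^(0.0593·9/12)
= 463.7749 · e^0.044475 = 463.7749 × 1.045479 = C$484.87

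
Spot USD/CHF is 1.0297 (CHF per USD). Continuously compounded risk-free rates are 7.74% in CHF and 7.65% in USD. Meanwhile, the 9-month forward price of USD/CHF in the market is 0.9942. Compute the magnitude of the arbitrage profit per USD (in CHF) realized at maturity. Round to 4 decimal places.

Fair forward: F* = S·e^(carry·T), with carry = (r_CHF − r_USD) = 0.0774 − 0.0765 = 0.0009
F* = 1.0297 · e^(0.0009 × 9/12) = 1.0297 · e^0.000675 = 1.0297 × 1.000675 = 1.0304
Market 0.9942 < fair 1.0304: forward underpriced → reverse cash-and-carry (short spot, go long the forward).
At maturity, profit = |F_mkt − F*| = |0.9942 − 1.0304| = 0.0362 per USD (in CHF)

0.0362 per USD (in CHF)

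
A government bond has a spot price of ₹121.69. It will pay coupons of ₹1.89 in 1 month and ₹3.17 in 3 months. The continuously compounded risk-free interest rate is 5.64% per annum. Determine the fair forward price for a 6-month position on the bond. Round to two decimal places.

₹120.02

PV(coupons) I = 1.89·e^(−0.0564·1/12) + 3.17·e^(−0.0564·3/12)
I = 1.8811 + 3.1256 = 5.0067
F = (S − I)·e^(rT) = (121.69 − 5.0067) · e^(0.0564·6/12)
= 116.6833 · e^0.028200 = 116.6833 × 1.028601 = ₹120.02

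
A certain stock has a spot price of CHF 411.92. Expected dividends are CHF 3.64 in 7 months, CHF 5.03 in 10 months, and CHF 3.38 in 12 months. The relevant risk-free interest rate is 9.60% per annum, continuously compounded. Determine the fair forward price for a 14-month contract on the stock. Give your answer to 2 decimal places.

CHF 448.26

PV(dividends) I = 3.64·e^(−0.0960·7/12) + 5.03·e^(−0.0960·10/12) + 3.38·e^(−0.0960·12/12)
I = 3.4418 + 4.6433 + 3.0706 = 11.1557
F = (S − I)·e^(rT) = (411.92 − 11.1557) · e^(0.0960·14/12)
= 400.7643 · e^0.112000 = 400.7643 × 1.118513 = CHF 448.26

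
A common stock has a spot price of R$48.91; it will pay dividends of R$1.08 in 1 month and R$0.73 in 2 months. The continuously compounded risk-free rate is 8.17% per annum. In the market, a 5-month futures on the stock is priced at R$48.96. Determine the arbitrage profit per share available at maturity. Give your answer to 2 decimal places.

PV(dividends) I = 1.08·e^(−0.0817·1/12) + 0.73·e^(−0.0817·2/12) = 1.7928
Fair futures F* = (S − I)·e^(rT) = (48.91 − 1.7928)·e^0.034042 = 47.1172 × 1.034628 = 48.7488
Market R$48.96 > fair 48.7488: forward overpriced → cash-and-carry (borrow at r, buy the stock and collect the dividends, short the forward).
Profit at T = |F_mkt − F*| = |48.96 − 48.7488| = R$0.21 per share

R$0.21 per share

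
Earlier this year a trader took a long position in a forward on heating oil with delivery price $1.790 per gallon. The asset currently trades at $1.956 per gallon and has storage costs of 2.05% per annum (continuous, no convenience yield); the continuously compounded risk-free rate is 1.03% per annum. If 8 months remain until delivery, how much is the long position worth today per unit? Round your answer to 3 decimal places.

$0.205 per gallon

Current fair forward for the remaining 8 months: F = S·e^((r + u)·T), (r + u) = 0.0103 + 0.0205 = 0.0308
F = 1.956 · e^(0.0308 × 8/12) = 1.956 × 1.020746 = 1.9966
Value of long forward = (F − K)·e^(−rT) = (1.9966 − 1.790) · e^(−0.0103·8/12)
= 0.2066 × 0.993157 = 0.205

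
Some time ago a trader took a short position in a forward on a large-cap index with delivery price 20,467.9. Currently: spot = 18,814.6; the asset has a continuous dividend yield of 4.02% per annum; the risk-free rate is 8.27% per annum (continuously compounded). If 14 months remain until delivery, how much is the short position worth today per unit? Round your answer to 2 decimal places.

632.80

Current fair forward for the remaining 14 months: F = S·e^((r − q)·T), (r − q) = 0.0827 − 0.0402 = 0.0425
F = 18814.6 · e^(0.0425 × 14/12) = 18814.6 × 1.05083316 = 19771.0056
Value of long forward = (F − K)·e^(−rT) = (19771.0056 − 20467.9) · e^(−0.0827·14/12)
= -696.8944 × 0.90802503 = -632.80
Short position value = −(long value) = 632.80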